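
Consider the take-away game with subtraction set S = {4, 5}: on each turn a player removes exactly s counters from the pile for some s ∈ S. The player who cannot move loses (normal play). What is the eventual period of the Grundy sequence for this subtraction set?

9

n :  0  1  2  3  4  5  6  7  8  9 10 11 12 13 14 15 16 17 18 19
G :  0  0  0  0  1  1  1  1  2  0  0  0  0  1  1  1  1  2  0  0
G(n+9) = G(n) holds for n = 0,…,4 (a full window of length max(S) = 5), so the sequence is purely periodic with period 9.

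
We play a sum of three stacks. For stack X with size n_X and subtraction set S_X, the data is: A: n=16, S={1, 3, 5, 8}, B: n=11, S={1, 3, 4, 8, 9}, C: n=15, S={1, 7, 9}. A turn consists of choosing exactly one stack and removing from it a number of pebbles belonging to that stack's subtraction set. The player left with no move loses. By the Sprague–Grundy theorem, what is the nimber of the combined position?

2

Stack A, S = {1, 3, 5, 8}:
G(0) = 0
G(1) = mex{0} = 1
G(2) = mex{1} = 0
G(3) = mex{0,0} = 1
G(4) = mex{1,1} = 0
G(5) = mex{0,0,0} = 1
G(6) = mex{1,1,1} = 0
G(7) = mex{0,0,0} = 1
G(8) = mex{1,1,1,0} = 2
G(9) = mex{2,0,0,1} = 3
G(10) = mex{3,1,1,0} = 2
G(11) = mex{2,2,0,1} = 3
G(12) = mex{3,3,1,0} = 2
G(13) = mex{2,2,2,1} = 0
G(14) = mex{0,3,3,0} = 1
G(15) = mex{1,2,2,1} = 0
G(16) = mex{0,0,3,2} = 1
G_A(16) = 1.
Stack B, S = {1, 3, 4, 8, 9}:
G(0) = 0
G(1) = mex{0} = 1
G(2) = mex{1} = 0
G(3) = mex{0,0} = 1
G(4) = mex{1,1,0} = 2
G(5) = mex{2,0,1} = 3
G(6) = mex{3,1,0} = 2
G(7) = mex{2,2,1} = 0
G(8) = mex{0,3,2,0} = 1
G(9) = mex{1,2,3,1,0} = 4
G(10) = mex{4,0,2,0,1} = 3
G(11) = mex{3,1,0,1,0} = 2
G_B(11) = 2.
Stack C, S = {1, 7, 9}:
G(0) = 0
G(1) = mex{0} = 1
G(2) = mex{1} = 0
G(3) = mex{0} = 1
G(4) = mex{1} = 0
G(5) = mex{0} = 1
G(6) = mex{1} = 0
G(7) = mex{0,0} = 1
G(8) = mex{1,1} = 0
G(9) = mex{0,0,0} = 1
G(10) = mex{1,1,1} = 0
G(11) = mex{0,0,0} = 1
G(12) = mex{1,1,1} = 0
G(13) = mex{0,0,0} = 1
G(14) = mex{1,1,1} = 0
G(15) = mex{0,0,0} = 1
G_C(15) = 1.
Combined Grundy value = 1 ⊕ 2 ⊕ 1 = 2.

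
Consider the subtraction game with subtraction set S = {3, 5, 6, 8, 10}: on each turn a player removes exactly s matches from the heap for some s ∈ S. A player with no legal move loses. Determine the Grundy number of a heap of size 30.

1

G(0) = 0
G(1) = mex{} = 0
G(2) = mex{} = 0
G(3) = mex{0} = 1
G(4) = mex{0} = 1
G(5) = mex{0,0} = 1
G(6) = mex{1,0,0} = 2
G(7) = mex{1,0,0} = 2
G(8) = mex{1,1,0,0} = 2
G(9) = mex{2,1,1,0} = 3
G(10) = mex{2,1,1,0,0} = 3
G(11) = mex{2,2,1,1,0} = 3
G(12) = mex{3,2,2,1,0} = 4
G(13) = mex{3,2,2,1,1} = 0
G(14) = mex{3,3,2,2,1} = 0
G(15) = mex{4,3,3,2,1} = 0
G(16) = mex{0,3,3,2,2} = 1
G(17) = mex{0,4,3,3,2} = 1
G(18) = mex{0,0,4,3,2} = 1
G(19) = mex{1,0,0,3,3} = 2
G(20) = mex{1,0,0,4,3} = 2
G(21) = mex{1,1,0,0,3} = 2
G(22) = mex{2,1,1,0,4} = 3
G(23) = mex{2,1,1,0,0} = 3
G(24) = mex{2,2,1,1,0} = 3
G(25) = mex{3,2,2,1,0} = 4
G(26) = mex{3,2,2,1,1} = 0
G(27) = mex{3,3,2,2,1} = 0
G(28) = mex{4,3,3,2,1} = 0
G(29) = mex{0,3,3,2,2} = 1
G(30) = mex{0,4,3,3,2} = 1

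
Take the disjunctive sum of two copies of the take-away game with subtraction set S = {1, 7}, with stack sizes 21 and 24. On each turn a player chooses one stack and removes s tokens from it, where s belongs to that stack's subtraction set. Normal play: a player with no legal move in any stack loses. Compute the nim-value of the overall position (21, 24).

1

All stacks use S = {1, 7}:
G(0) = 0
G(1) = mex{0} = 1
G(2) = mex{1} = 0
G(3) = mex{0} = 1
G(4) = mex{1} = 0
G(5) = mex{0} = 1
G(6) = mex{1} = 0
G(7) = mex{0,0} = 1
G(8) = mex{1,1} = 0
G(9) = mex{0,0} = 1
G(10) = mex{1,1} = 0
G(11) = mex{0,0} = 1
G(12) = mex{1,1} = 0
G(13) = mex{0,0} = 1
G(14) = mex{1,1} = 0
G(15) = mex{0,0} = 1
G(16) = mex{1,1} = 0
G(17) = mex{0,0} = 1
G(18) = mex{1,1} = 0
G(19) = mex{0,0} = 1
G(20) = mex{1,1} = 0
G(21) = mex{0,0} = 1
G(22) = mex{1,1} = 0
G(23) = mex{0,0} = 1
G(24) = mex{1,1} = 0
Stack A: G(21) = 1.
Stack B: G(24) = 0.
Combined Grundy value = 1 ⊕ 0 = 1.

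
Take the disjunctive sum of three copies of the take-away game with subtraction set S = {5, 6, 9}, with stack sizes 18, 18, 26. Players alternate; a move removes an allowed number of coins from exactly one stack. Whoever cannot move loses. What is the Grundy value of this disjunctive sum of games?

All stacks use S = {5, 6, 9}:
G(0) = 0
G(1) = mex{} = 0
G(2) = mex{} = 0
G(3) = mex{} = 0
G(4) = mex{} = 0
G(5) = mex{0} = 1
G(6) = mex{0,0} = 1
G(7) = mex{0,0} = 1
G(8) = mex{0,0} = 1
G(9) = mex{0,0,0} = 1
G(10) = mex{1,0,0} = 2
G(11) = mex{1,1,0} = 2
G(12) = mex{1,1,0} = 2
G(13) = mex{1,1,0} = 2
G(14) = mex{1,1,1} = 0
G(15) = mex{2,1,1} = 0
G(16) = mex{2,2,1} = 0
G(17) = mex{2,2,1} = 0
G(18) = mex{2,2,1} = 0
G(19) = mex{0,2,2} = 1
G(20) = mex{0,0,2} = 1
G(21) = mex{0,0,2} = 1
G(22) = mex{0,0,2} = 1
G(23) = mex{0,0,0} = 1
G(24) = mex{1,0,0} = 2
G(25) = mex{1,1,0} = 2
G(26) = mex{1,1,0} = 2
Stack A: G(18) = 0.
Stack B: G(18) = 0.
Stack C: G(26) = 2.
Combined Grundy value = 0 ⊕ 0 ⊕ 2 = 2.

2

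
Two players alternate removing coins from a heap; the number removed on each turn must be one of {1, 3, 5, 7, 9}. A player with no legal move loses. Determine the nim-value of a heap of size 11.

n :  0  1  2  3  4  5  6  7  8  9 10 11
G :  0  1  0  1  0  1  0  1  0  1  0  1

1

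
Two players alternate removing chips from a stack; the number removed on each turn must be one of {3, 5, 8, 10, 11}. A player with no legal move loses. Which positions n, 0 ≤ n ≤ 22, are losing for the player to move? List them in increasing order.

0, 1, 2, 14, 15, 16

G(0) = 0
G(1) = mex{} = 0
G(2) = mex{} = 0
G(3) = mex{0} = 1
G(4) = mex{0} = 1
G(5) = mex{0,0} = 1
G(6) = mex{1,0} = 2
G(7) = mex{1,0} = 2
G(8) = mex{1,1,0} = 2
G(9) = mex{2,1,0} = 3
G(10) = mex{2,1,0,0} = 3
G(11) = mex{2,2,1,0,0} = 3
G(12) = mex{3,2,1,0,0} = 4
G(13) = mex{3,2,1,1,0} = 4
G(14) = mex{3,3,2,1,1} = 0
G(15) = mex{4,3,2,1,1} = 0
G(16) = mex{4,3,2,2,1} = 0
G(17) = mex{0,4,3,2,2} = 1
G(18) = mex{0,4,3,2,2} = 1
G(19) = mex{0,0,3,3,2} = 1
G(20) = mex{1,0,4,3,3} = 2
G(21) = mex{1,0,4,3,3} = 2
G(22) = mex{1,1,0,4,3} = 2
P-positions are exactly the n with G(n) = 0.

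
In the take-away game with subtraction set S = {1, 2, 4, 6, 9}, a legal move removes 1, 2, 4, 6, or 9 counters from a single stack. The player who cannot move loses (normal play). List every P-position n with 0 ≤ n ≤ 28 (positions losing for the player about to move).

0, 3, 8, 11, 16, 19, 24, 27

G(0) = 0
G(1) = mex{0} = 1
G(2) = mex{1,0} = 2
G(3) = mex{2,1} = 0
G(4) = mex{0,2,0} = 1
G(5) = mex{1,0,1} = 2
G(6) = mex{2,1,2,0} = 3
G(7) = mex{3,2,0,1} = 4
G(8) = mex{4,3,1,2} = 0
G(9) = mex{0,4,2,0,0} = 1
G(10) = mex{1,0,3,1,1} = 2
G(11) = mex{2,1,4,2,2} = 0
G(12) = mex{0,2,0,3,0} = 1
G(13) = mex{1,0,1,4,1} = 2
G(14) = mex{2,1,2,0,2} = 3
G(15) = mex{3,2,0,1,3} = 4
G(16) = mex{4,3,1,2,4} = 0
G(17) = mex{0,4,2,0,0} = 1
G(18) = mex{1,0,3,1,1} = 2
G(19) = mex{2,1,4,2,2} = 0
G(20) = mex{0,2,0,3,0} = 1
G(21) = mex{1,0,1,4,1} = 2
G(22) = mex{2,1,2,0,2} = 3
G(23) = mex{3,2,0,1,3} = 4
G(24) = mex{4,3,1,2,4} = 0
G(25) = mex{0,4,2,0,0} = 1
G(26) = mex{1,0,3,1,1} = 2
G(27) = mex{2,1,4,2,2} = 0
G(28) = mex{0,2,0,3,0} = 1
P-positions are exactly the n with G(n) = 0.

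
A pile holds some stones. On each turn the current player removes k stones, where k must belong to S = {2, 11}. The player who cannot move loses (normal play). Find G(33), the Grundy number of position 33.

n :  0  1  2  3  4  5  6  7  8  9 10 11 12 13 14 15 16 17 18 19 20 21 22 23 24 25 26 27 28 29 30 31 32 33
G :  0  0  1  1  0  0  1  1  0  0  1  1  2  0  0  1  1  0  0  1  1  0  0  1  1  2  0  0  1  1  0  0  1  1

1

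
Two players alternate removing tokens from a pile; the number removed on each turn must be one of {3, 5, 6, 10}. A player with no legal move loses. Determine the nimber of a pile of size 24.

1

G(0) = 0
G(1) = mex{} = 0
G(2) = mex{} = 0
G(3) = mex{0} = 1
G(4) = mex{0} = 1
G(5) = mex{0,0} = 1
G(6) = mex{1,0,0} = 2
G(7) = mex{1,0,0} = 2
G(8) = mex{1,1,0} = 2
G(9) = mex{2,1,1} = 0
G(10) = mex{2,1,1,0} = 3
G(11) = mex{2,2,1,0} = 3
G(12) = mex{0,2,2,0} = 1
G(13) = mex{3,2,2,1} = 0
G(14) = mex{3,0,2,1} = 4
G(15) = mex{1,3,0,1} = 2
G(16) = mex{0,3,3,2} = 1
G(17) = mex{4,1,3,2} = 0
G(18) = mex{2,0,1,2} = 3
G(19) = mex{1,4,0,0} = 2
G(20) = mex{0,2,4,3} = 1
G(21) = mex{3,1,2,3} = 0
G(22) = mex{2,0,1,1} = 3
G(23) = mex{1,3,0,0} = 2
G(24) = mex{0,2,3,4} = 1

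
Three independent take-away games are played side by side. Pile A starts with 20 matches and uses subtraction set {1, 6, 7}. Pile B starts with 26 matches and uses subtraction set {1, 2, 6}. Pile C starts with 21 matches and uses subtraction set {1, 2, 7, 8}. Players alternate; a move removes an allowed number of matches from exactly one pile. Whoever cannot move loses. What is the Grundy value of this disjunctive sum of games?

0

Pile A, S = {1, 6, 7}:
n :  0  1  2  3  4  5  6  7  8  9 10 11 12 13 14 15 16 17 18 19 20
G :  0  1  0  1  0  1  2  3  2  3  2  3  0  1  0  1  0  1  2  3  2
G_A(20) = 2.
Pile B, S = {1, 2, 6}:
n :  0  1  2  3  4  5  6  7  8  9 10 11 12 13 14 15 16 17 18 19 20 21 22 23 24 25 26
G :  0  1  2  0  1  2  3  0  1  2  0  1  2  3  0  1  2  0  1  2  3  0  1  2  0  1  2
G_B(26) = 2.
Pile C, S = {1, 2, 7, 8}:
n :  0  1  2  3  4  5  6  7  8  9 10 11 12 13 14 15 16 17 18 19 20 21
G :  0  1  2  0  1  2  0  1  2  0  1  2  0  1  2  0  1  2  0  1  2  0
G_C(21) = 0.
Combined Grundy value = 2 ⊕ 2 ⊕ 0 = 0.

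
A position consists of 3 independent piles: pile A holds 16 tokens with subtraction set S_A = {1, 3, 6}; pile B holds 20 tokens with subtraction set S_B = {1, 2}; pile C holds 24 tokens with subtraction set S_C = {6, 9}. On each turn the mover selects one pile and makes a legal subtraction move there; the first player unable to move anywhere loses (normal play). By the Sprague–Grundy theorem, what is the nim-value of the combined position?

Pile A, S = {1, 3, 6}:
n :  0  1  2  3  4  5  6  7  8  9 10 11 12 13 14 15 16
G :  0  1  0  1  0  1  2  3  2  0  1  0  1  0  1  2  3
G_A(16) = 3.
Pile B, S = {1, 2}:
G(0) = 0
G(1) = mex{0} = 1
G(2) = mex{1,0} = 2
G(3) = mex{2,1} = 0
G(4) = mex{0,2} = 1
G(5) = mex{1,0} = 2
G(6) = mex{2,1} = 0
G(7) = mex{0,2} = 1
G(8) = mex{1,0} = 2
G(9) = mex{2,1} = 0
G(10) = mex{0,2} = 1
G(11) = mex{1,0} = 2
G(12) = mex{2,1} = 0
G(13) = mex{0,2} = 1
G(14) = mex{1,0} = 2
G(15) = mex{2,1} = 0
G(16) = mex{0,2} = 1
G(17) = mex{1,0} = 2
G(18) = mex{2,1} = 0
G(19) = mex{0,2} = 1
G(20) = mex{1,0} = 2
G_B(20) = 2.
Pile C, S = {6, 9}:
G(0) = 0
G(1) = mex{} = 0
G(2) = mex{} = 0
G(3) = mex{} = 0
G(4) = mex{} = 0
G(5) = mex{} = 0
G(6) = mex{0} = 1
G(7) = mex{0} = 1
G(8) = mex{0} = 1
G(9) = mex{0,0} = 1
G(10) = mex{0,0} = 1
G(11) = mex{0,0} = 1
G(12) = mex{1,0} = 2
G(13) = mex{1,0} = 2
G(14) = mex{1,0} = 2
G(15) = mex{1,1} = 0
G(16) = mex{1,1} = 0
G(17) = mex{1,1} = 0
G(18) = mex{2,1} = 0
G(19) = mex{2,1} = 0
G(20) = mex{2,1} = 0
G(21) = mex{0,2} = 1
G(22) = mex{0,2} = 1
G(23) = mex{0,2} = 1
G(24) = mex{0,0} = 1
G_C(24) = 1.
Combined Grundy value = 3 ⊕ 2 ⊕ 1 = 0.

0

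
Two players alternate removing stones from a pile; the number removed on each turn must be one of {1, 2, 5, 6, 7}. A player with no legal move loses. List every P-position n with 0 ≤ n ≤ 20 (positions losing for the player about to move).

0, 3, 11, 14

G(0) = 0
G(1) = mex{0} = 1
G(2) = mex{1,0} = 2
G(3) = mex{2,1} = 0
G(4) = mex{0,2} = 1
G(5) = mex{1,0,0} = 2
G(6) = mex{2,1,1,0} = 3
G(7) = mex{3,2,2,1,0} = 4
G(8) = mex{4,3,0,2,1} = 5
G(9) = mex{5,4,1,0,2} = 3
G(10) = mex{3,5,2,1,0} = 4
G(11) = mex{4,3,3,2,1} = 0
G(12) = mex{0,4,4,3,2} = 1
G(13) = mex{1,0,5,4,3} = 2
G(14) = mex{2,1,3,5,4} = 0
G(15) = mex{0,2,4,3,5} = 1
G(16) = mex{1,0,0,4,3} = 2
G(17) = mex{2,1,1,0,4} = 3
G(18) = mex{3,2,2,1,0} = 4
G(19) = mex{4,3,0,2,1} = 5
G(20) = mex{5,4,1,0,2} = 3
P-positions are exactly the n with G(n) = 0.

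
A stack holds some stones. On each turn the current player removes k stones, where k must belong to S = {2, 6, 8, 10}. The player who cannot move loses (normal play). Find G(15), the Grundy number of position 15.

G(0) = 0
G(1) = mex{} = 0
G(2) = mex{0} = 1
G(3) = mex{0} = 1
G(4) = mex{1} = 0
G(5) = mex{1} = 0
G(6) = mex{0,0} = 1
G(7) = mex{0,0} = 1
G(8) = mex{1,1,0} = 2
G(9) = mex{1,1,0} = 2
G(10) = mex{2,0,1,0} = 3
G(11) = mex{2,0,1,0} = 3
G(12) = mex{3,1,0,1} = 2
G(13) = mex{3,1,0,1} = 2
G(14) = mex{2,2,1,0} = 3
G(15) = mex{2,2,1,0} = 3

3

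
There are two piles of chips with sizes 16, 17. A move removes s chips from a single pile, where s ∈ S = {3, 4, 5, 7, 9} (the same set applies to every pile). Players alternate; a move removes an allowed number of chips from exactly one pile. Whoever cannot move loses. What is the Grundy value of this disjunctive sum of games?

0

All piles use S = {3, 4, 5, 7, 9}:
n :  0  1  2  3  4  5  6  7  8  9 10 11 12 13 14 15 16 17
G :  0  0  0  1  1  1  2  2  2  3  3  3  0  0  0  1  1  1
Pile A: G(16) = 1.
Pile B: G(17) = 1.
Combined Grundy value = 1 ⊕ 1 = 0.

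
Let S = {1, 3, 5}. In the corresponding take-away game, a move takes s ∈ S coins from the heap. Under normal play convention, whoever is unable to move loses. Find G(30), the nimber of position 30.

n :  0  1  2  3  4  5  6  7  8  9 10 11 12 13 14 15 16 17 18 19 20 21 22 23 24 25 26 27 28 29 30
G :  0  1  0  1  0  1  0  1  0  1  0  1  0  1  0  1  0  1  0  1  0  1  0  1  0  1  0  1  0  1  0

0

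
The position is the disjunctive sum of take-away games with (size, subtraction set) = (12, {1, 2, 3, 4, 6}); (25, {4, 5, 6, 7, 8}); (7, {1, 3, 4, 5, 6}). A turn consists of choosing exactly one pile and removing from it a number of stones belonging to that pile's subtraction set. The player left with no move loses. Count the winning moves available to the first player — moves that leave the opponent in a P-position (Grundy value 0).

Pile A, S = {1, 2, 3, 4, 6}:
n :  0  1  2  3  4  5  6  7  8  9 10 11 12
G :  0  1  2  3  4  0  1  2  3  4  0  1  2
G_A(12) = 2.
Pile B, S = {4, 5, 6, 7, 8}:
n :  0  1  2  3  4  5  6  7  8  9 10 11 12 13 14 15 16 17 18 19 20 21 22 23 24 25
G :  0  0  0  0  1  1  1  1  2  2  2  2  0  0  0  0  1  1  1  1  2  2  2  2  0  0
G_B(25) = 0.
Pile C, S = {1, 3, 4, 5, 6}:
G(0) = 0
G(1) = mex{0} = 1
G(2) = mex{1} = 0
G(3) = mex{0,0} = 1
G(4) = mex{1,1,0} = 2
G(5) = mex{2,0,1,0} = 3
G(6) = mex{3,1,0,1,0} = 2
G(7) = mex{2,2,1,0,1} = 3
G_C(7) = 3.
Combined Grundy value = 2 ⊕ 0 ⊕ 3 = 1.
A winning move leaves total XOR = 0, i.e. changes one component's Grundy value g to g ⊕ X where X is the current total.
Pile A: need g' = 2⊕1 = 3. Options: 12−1→G=1, 12−2→G=0, 12−3→G=4, 12−4→G=3, 12−6→G=1. Hits: 1.
Pile B: need g' = 0⊕1 = 1. Options: 25−4→G=2, 25−5→G=2, 25−6→G=1, 25−7→G=1, 25−8→G=1. Hits: 3.
Pile C: need g' = 3⊕1 = 2. Options: 7−1→G=2, 7−3→G=2, 7−4→G=1, 7−5→G=0, 7−6→G=1. Hits: 2.

6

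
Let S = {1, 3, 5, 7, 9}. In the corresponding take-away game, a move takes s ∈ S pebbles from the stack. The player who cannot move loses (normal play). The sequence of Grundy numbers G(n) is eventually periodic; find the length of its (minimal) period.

G(0) = 0
G(1) = mex{0} = 1
G(2) = mex{1} = 0
G(3) = mex{0,0} = 1
G(4) = mex{1,1} = 0
G(5) = mex{0,0,0} = 1
G(6) = mex{1,1,1} = 0
G(7) = mex{0,0,0,0} = 1
G(8) = mex{1,1,1,1} = 0
G(9) = mex{0,0,0,0,0} = 1
G(10) = mex{1,1,1,1,1} = 0
G(11) = mex{0,0,0,0,0} = 1
G(12) = mex{1,1,1,1,1} = 0
G(13) = mex{0,0,0,0,0} = 1
G(14) = mex{1,1,1,1,1} = 0
G(n+2) = G(n) holds for n = 0,…,8 (a full window of length max(S) = 9), so the sequence is purely periodic with period 2.

2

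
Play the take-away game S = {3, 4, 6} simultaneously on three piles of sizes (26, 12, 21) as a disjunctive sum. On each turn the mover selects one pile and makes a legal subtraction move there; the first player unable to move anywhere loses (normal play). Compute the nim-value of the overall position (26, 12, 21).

All piles use S = {3, 4, 6}:
G(0) = 0
G(1) = mex{} = 0
G(2) = mex{} = 0
G(3) = mex{0} = 1
G(4) = mex{0,0} = 1
G(5) = mex{0,0} = 1
G(6) = mex{1,0,0} = 2
G(7) = mex{1,1,0} = 2
G(8) = mex{1,1,0} = 2
G(9) = mex{2,1,1} = 0
G(10) = mex{2,2,1} = 0
G(11) = mex{2,2,1} = 0
G(12) = mex{0,2,2} = 1
G(13) = mex{0,0,2} = 1
G(14) = mex{0,0,2} = 1
G(15) = mex{1,0,0} = 2
G(16) = mex{1,1,0} = 2
G(17) = mex{1,1,0} = 2
G(18) = mex{2,1,1} = 0
G(19) = mex{2,2,1} = 0
G(20) = mex{2,2,1} = 0
G(21) = mex{0,2,2} = 1
G(22) = mex{0,0,2} = 1
G(23) = mex{0,0,2} = 1
G(24) = mex{1,0,0} = 2
G(25) = mex{1,1,0} = 2
G(26) = mex{1,1,0} = 2
Pile A: G(26) = 2.
Pile B: G(12) = 1.
Pile C: G(21) = 1.
Combined Grundy value = 2 ⊕ 1 ⊕ 1 = 2.

2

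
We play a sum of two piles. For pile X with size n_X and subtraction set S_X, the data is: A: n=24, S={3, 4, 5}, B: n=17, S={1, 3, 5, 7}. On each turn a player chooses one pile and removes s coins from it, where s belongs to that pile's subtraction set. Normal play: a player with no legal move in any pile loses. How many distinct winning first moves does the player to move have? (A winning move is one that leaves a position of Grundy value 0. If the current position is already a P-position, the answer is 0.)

7

Pile A, S = {3, 4, 5}:
G(0) = 0
G(1) = mex{} = 0
G(2) = mex{} = 0
G(3) = mex{0} = 1
G(4) = mex{0,0} = 1
G(5) = mex{0,0,0} = 1
G(6) = mex{1,0,0} = 2
G(7) = mex{1,1,0} = 2
G(8) = mex{1,1,1} = 0
G(9) = mex{2,1,1} = 0
G(10) = mex{2,2,1} = 0
G(11) = mex{0,2,2} = 1
G(12) = mex{0,0,2} = 1
G(13) = mex{0,0,0} = 1
G(14) = mex{1,0,0} = 2
G(15) = mex{1,1,0} = 2
G(16) = mex{1,1,1} = 0
G(17) = mex{2,1,1} = 0
G(18) = mex{2,2,1} = 0
G(19) = mex{0,2,2} = 1
G(20) = mex{0,0,2} = 1
G(21) = mex{0,0,0} = 1
G(22) = mex{1,0,0} = 2
G(23) = mex{1,1,0} = 2
G(24) = mex{1,1,1} = 0
G_A(24) = 0.
Pile B, S = {1, 3, 5, 7}:
n :  0  1  2  3  4  5  6  7  8  9 10 11 12 13 14 15 16 17
G :  0  1  0  1  0  1  0  1  0  1  0  1  0  1  0  1  0  1
G_B(17) = 1.
Combined Grundy value = 0 ⊕ 1 = 1.
A winning move leaves total XOR = 0, i.e. changes one component's Grundy value g to g ⊕ X where X is the current total.
Pile A: need g' = 0⊕1 = 1. Options: 24−3→G=1, 24−4→G=1, 24−5→G=1. Hits: 3.
Pile B: need g' = 1⊕1 = 0. Options: 17−1→G=0, 17−3→G=0, 17−5→G=0, 17−7→G=0. Hits: 4.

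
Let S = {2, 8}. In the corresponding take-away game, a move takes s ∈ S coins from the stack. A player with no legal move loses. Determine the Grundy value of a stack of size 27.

n :  0  1  2  3  4  5  6  7  8  9 10 11 12 13 14 15 16 17 18 19 20 21 22 23 24 25 26 27
G :  0  0  1  1  0  0  1  1  2  2  0  0  1  1  0  0  1  1  2  2  0  0  1  1  0  0  1  1

1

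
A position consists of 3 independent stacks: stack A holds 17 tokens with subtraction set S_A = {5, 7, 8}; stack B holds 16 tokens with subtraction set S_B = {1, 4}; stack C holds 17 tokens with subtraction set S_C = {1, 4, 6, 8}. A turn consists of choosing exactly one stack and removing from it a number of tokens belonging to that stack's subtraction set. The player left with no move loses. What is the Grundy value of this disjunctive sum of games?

1

Stack A, S = {5, 7, 8}:
n :  0  1  2  3  4  5  6  7  8  9 10 11 12 13 14 15 16 17
G :  0  0  0  0  0  1  1  1  1  1  2  2  2  0  0  0  0  0
G_A(17) = 0.
Stack B, S = {1, 4}:
G(0) = 0
G(1) = mex{0} = 1
G(2) = mex{1} = 0
G(3) = mex{0} = 1
G(4) = mex{1,0} = 2
G(5) = mex{2,1} = 0
G(6) = mex{0,0} = 1
G(7) = mex{1,1} = 0
G(8) = mex{0,2} = 1
G(9) = mex{1,0} = 2
G(10) = mex{2,1} = 0
G(11) = mex{0,0} = 1
G(12) = mex{1,1} = 0
G(13) = mex{0,2} = 1
G(14) = mex{1,0} = 2
G(15) = mex{2,1} = 0
G(16) = mex{0,0} = 1
G_B(16) = 1.
Stack C, S = {1, 4, 6, 8}:
n :  0  1  2  3  4  5  6  7  8  9 10 11 12 13 14 15 16 17
G :  0  1  0  1  2  0  1  0  1  2  3  2  0  1  0  1  2  0
G_C(17) = 0.
Combined Grundy value = 0 ⊕ 1 ⊕ 0 = 1.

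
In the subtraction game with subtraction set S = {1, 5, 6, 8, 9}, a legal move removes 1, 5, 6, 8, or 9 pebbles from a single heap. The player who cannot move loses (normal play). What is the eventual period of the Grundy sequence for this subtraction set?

G(0) = 0
G(1) = mex{0} = 1
G(2) = mex{1} = 0
G(3) = mex{0} = 1
G(4) = mex{1} = 0
G(5) = mex{0,0} = 1
G(6) = mex{1,1,0} = 2
G(7) = mex{2,0,1} = 3
G(8) = mex{3,1,0,0} = 2
G(9) = mex{2,0,1,1,0} = 3
G(10) = mex{3,1,0,0,1} = 2
G(11) = mex{2,2,1,1,0} = 3
G(12) = mex{3,3,2,0,1} = 4
G(13) = mex{4,2,3,1,0} = 5
G(14) = mex{5,3,2,2,1} = 0
G(15) = mex{0,2,3,3,2} = 1
G(16) = mex{1,3,2,2,3} = 0
G(17) = mex{0,4,3,3,2} = 1
G(18) = mex{1,5,4,2,3} = 0
G(19) = mex{0,0,5,3,2} = 1
G(20) = mex{1,1,0,4,3} = 2
G(21) = mex{2,0,1,5,4} = 3
G(22) = mex{3,1,0,0,5} = 2
G(23) = mex{2,0,1,1,0} = 3
G(24) = mex{3,1,0,0,1} = 2
G(25) = mex{2,2,1,1,0} = 3
G(26) = mex{3,3,2,0,1} = 4
G(27) = mex{4,2,3,1,0} = 5
G(28) = mex{5,3,2,2,1} = 0
G(29) = mex{0,2,3,3,2} = 1
G(n+14) = G(n) holds for n = 0,…,8 (a full window of length max(S) = 9), so the sequence is purely periodic with period 14.

14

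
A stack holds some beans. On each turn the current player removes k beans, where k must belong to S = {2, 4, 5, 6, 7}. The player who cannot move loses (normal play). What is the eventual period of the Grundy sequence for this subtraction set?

n :  0  1  2  3  4  5  6  7  8  9 10 11 12 13 14 15 16 17 18 19
G :  0  0  1  1  2  2  3  3  4  0  0  1  1  2  2  3  3  4  0  0
G(n+9) = G(n) holds for n = 0,…,6 (a full window of length max(S) = 7), so the sequence is purely periodic with period 9.

9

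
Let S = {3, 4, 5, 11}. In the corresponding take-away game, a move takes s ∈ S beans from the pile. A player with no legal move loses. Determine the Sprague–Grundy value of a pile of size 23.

2

n :  0  1  2  3  4  5  6  7  8  9 10 11 12 13 14 15 16 17 18 19 20 21 22 23
G :  0  0  0  1  1  1  2  2  0  0  0  1  1  1  2  2  0  0  0  1  1  1  2  2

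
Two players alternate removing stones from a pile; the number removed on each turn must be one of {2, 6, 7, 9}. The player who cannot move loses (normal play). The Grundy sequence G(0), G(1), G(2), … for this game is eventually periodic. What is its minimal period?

G(0) = 0
G(1) = mex{} = 0
G(2) = mex{0} = 1
G(3) = mex{0} = 1
G(4) = mex{1} = 0
G(5) = mex{1} = 0
G(6) = mex{0,0} = 1
G(7) = mex{0,0,0} = 1
G(8) = mex{1,1,0} = 2
G(9) = mex{1,1,1,0} = 2
G(10) = mex{2,0,1,0} = 3
G(11) = mex{2,0,0,1} = 3
G(12) = mex{3,1,0,1} = 2
G(13) = mex{3,1,1,0} = 2
G(14) = mex{2,2,1,0} = 3
G(15) = mex{2,2,2,1} = 0
G(16) = mex{3,3,2,1} = 0
G(17) = mex{0,3,3,2} = 1
G(18) = mex{0,2,3,2} = 1
G(19) = mex{1,2,2,3} = 0
G(20) = mex{1,3,2,3} = 0
G(21) = mex{0,0,3,2} = 1
G(22) = mex{0,0,0,2} = 1
G(23) = mex{1,1,0,3} = 2
G(24) = mex{1,1,1,0} = 2
G(25) = mex{2,0,1,0} = 3
G(26) = mex{2,0,0,1} = 3
G(27) = mex{3,1,0,1} = 2
G(28) = mex{3,1,1,0} = 2
G(29) = mex{2,2,1,0} = 3
G(30) = mex{2,2,2,1} = 0
G(31) = mex{3,3,2,1} = 0
G(n+15) = G(n) holds for n = 0,…,8 (a full window of length max(S) = 9), so the sequence is purely periodic with period 15.

15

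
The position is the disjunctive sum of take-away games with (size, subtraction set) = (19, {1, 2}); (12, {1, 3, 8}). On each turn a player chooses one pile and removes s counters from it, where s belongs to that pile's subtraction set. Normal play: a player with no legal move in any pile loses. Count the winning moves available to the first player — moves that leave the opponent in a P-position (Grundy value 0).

0

Pile A, S = {1, 2}:
G(0) = 0
G(1) = mex{0} = 1
G(2) = mex{1,0} = 2
G(3) = mex{2,1} = 0
G(4) = mex{0,2} = 1
G(5) = mex{1,0} = 2
G(6) = mex{2,1} = 0
G(7) = mex{0,2} = 1
G(8) = mex{1,0} = 2
G(9) = mex{2,1} = 0
G(10) = mex{0,2} = 1
G(11) = mex{1,0} = 2
G(12) = mex{2,1} = 0
G(13) = mex{0,2} = 1
G(14) = mex{1,0} = 2
G(15) = mex{2,1} = 0
G(16) = mex{0,2} = 1
G(17) = mex{1,0} = 2
G(18) = mex{2,1} = 0
G(19) = mex{0,2} = 1
G_A(19) = 1.
Pile B, S = {1, 3, 8}:
n :  0  1  2  3  4  5  6  7  8  9 10 11 12
G :  0  1  0  1  0  1  0  1  2  3  2  0  1
G_B(12) = 1.
Combined Grundy value = 1 ⊕ 1 = 0.
A winning move leaves total XOR = 0, i.e. changes one component's Grundy value g to g ⊕ X where X is the current total.
Pile A: target g' = 1⊕0 = 1, but every legal move changes the Grundy value (mex property), so 0 moves.
Pile B: target g' = 1⊕0 = 1, but every legal move changes the Grundy value (mex property), so 0 moves.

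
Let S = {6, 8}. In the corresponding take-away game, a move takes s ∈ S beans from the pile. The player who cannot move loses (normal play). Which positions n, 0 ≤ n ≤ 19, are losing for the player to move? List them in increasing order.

n :  0  1  2  3  4  5  6  7  8  9 10 11 12 13 14 15 16 17 18 19
G :  0  0  0  0  0  0  1  1  1  1  1  1  2  2  0  0  0  0  0  0
P-positions are exactly the n with G(n) = 0.

0, 1, 2, 3, 4, 5, 14, 15, 16, 17, 18, 19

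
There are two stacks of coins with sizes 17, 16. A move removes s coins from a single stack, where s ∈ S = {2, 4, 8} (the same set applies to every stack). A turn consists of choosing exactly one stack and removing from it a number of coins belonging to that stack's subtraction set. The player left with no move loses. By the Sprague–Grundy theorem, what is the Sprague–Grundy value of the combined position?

All stacks use S = {2, 4, 8}:
n :  0  1  2  3  4  5  6  7  8  9 10 11 12 13 14 15 16 17
G :  0  0  1  1  2  2  0  0  1  1  2  2  0  0  1  1  2  2
Stack A: G(17) = 2.
Stack B: G(16) = 2.
Combined Grundy value = 2 ⊕ 2 = 0.

0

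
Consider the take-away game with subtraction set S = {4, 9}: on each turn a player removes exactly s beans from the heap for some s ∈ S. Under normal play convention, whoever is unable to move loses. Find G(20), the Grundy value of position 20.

n :  0  1  2  3  4  5  6  7  8  9 10 11 12 13 14 15 16 17 18 19 20
G :  0  0  0  0  1  1  1  1  0  2  2  2  1  0  0  0  0  1  1  1  1

1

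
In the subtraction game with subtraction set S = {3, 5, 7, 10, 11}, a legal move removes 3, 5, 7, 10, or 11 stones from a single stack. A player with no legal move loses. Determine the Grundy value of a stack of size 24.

3

G(0) = 0
G(1) = mex{} = 0
G(2) = mex{} = 0
G(3) = mex{0} = 1
G(4) = mex{0} = 1
G(5) = mex{0,0} = 1
G(6) = mex{1,0} = 2
G(7) = mex{1,0,0} = 2
G(8) = mex{1,1,0} = 2
G(9) = mex{2,1,0} = 3
G(10) = mex{2,1,1,0} = 3
G(11) = mex{2,2,1,0,0} = 3
G(12) = mex{3,2,1,0,0} = 4
G(13) = mex{3,2,2,1,0} = 4
G(14) = mex{3,3,2,1,1} = 0
G(15) = mex{4,3,2,1,1} = 0
G(16) = mex{4,3,3,2,1} = 0
G(17) = mex{0,4,3,2,2} = 1
G(18) = mex{0,4,3,2,2} = 1
G(19) = mex{0,0,4,3,2} = 1
G(20) = mex{1,0,4,3,3} = 2
G(21) = mex{1,0,0,3,3} = 2
G(22) = mex{1,1,0,4,3} = 2
G(23) = mex{2,1,0,4,4} = 3
G(24) = mex{2,1,1,0,4} = 3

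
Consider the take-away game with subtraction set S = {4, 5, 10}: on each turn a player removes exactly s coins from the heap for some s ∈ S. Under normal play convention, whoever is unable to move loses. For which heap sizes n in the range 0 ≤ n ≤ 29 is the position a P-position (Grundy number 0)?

G(0) = 0
G(1) = mex{} = 0
G(2) = mex{} = 0
G(3) = mex{} = 0
G(4) = mex{0} = 1
G(5) = mex{0,0} = 1
G(6) = mex{0,0} = 1
G(7) = mex{0,0} = 1
G(8) = mex{1,0} = 2
G(9) = mex{1,1} = 0
G(10) = mex{1,1,0} = 2
G(11) = mex{1,1,0} = 2
G(12) = mex{2,1,0} = 3
G(13) = mex{0,2,0} = 1
G(14) = mex{2,0,1} = 3
G(15) = mex{2,2,1} = 0
G(16) = mex{3,2,1} = 0
G(17) = mex{1,3,1} = 0
G(18) = mex{3,1,2} = 0
G(19) = mex{0,3,0} = 1
G(20) = mex{0,0,2} = 1
G(21) = mex{0,0,2} = 1
G(22) = mex{0,0,3} = 1
G(23) = mex{1,0,1} = 2
G(24) = mex{1,1,3} = 0
G(25) = mex{1,1,0} = 2
G(26) = mex{1,1,0} = 2
G(27) = mex{2,1,0} = 3
G(28) = mex{0,2,0} = 1
G(29) = mex{2,0,1} = 3
P-positions are exactly the n with G(n) = 0.

0, 1, 2, 3, 9, 15, 16, 17, 18, 24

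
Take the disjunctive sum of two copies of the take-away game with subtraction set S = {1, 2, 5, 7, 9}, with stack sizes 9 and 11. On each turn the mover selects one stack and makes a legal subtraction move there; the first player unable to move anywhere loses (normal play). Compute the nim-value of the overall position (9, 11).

6

All stacks use S = {1, 2, 5, 7, 9}:
G(0) = 0
G(1) = mex{0} = 1
G(2) = mex{1,0} = 2
G(3) = mex{2,1} = 0
G(4) = mex{0,2} = 1
G(5) = mex{1,0,0} = 2
G(6) = mex{2,1,1} = 0
G(7) = mex{0,2,2,0} = 1
G(8) = mex{1,0,0,1} = 2
G(9) = mex{2,1,1,2,0} = 3
G(10) = mex{3,2,2,0,1} = 4
G(11) = mex{4,3,0,1,2} = 5
Stack A: G(9) = 3.
Stack B: G(11) = 5.
Combined Grundy value = 3 ⊕ 5 = 6.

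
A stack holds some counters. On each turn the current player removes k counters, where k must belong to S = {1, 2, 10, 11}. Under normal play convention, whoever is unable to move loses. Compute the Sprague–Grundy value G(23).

n :  0  1  2  3  4  5  6  7  8  9 10 11 12 13 14 15 16 17 18 19 20 21 22 23
G :  0  1  2  0  1  2  0  1  2  0  1  2  0  1  2  0  1  2  0  1  2  0  1  2

2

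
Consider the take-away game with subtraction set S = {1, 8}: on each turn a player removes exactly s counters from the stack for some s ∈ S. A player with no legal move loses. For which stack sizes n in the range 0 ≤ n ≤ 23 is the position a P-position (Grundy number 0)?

n :  0  1  2  3  4  5  6  7  8  9 10 11 12 13 14 15 16 17 18 19 20 21 22 23
G :  0  1  0  1  0  1  0  1  2  0  1  0  1  0  1  0  1  2  0  1  0  1  0  1
P-positions are exactly the n with G(n) = 0.

0, 2, 4, 6, 9, 11, 13, 15, 18, 20, 22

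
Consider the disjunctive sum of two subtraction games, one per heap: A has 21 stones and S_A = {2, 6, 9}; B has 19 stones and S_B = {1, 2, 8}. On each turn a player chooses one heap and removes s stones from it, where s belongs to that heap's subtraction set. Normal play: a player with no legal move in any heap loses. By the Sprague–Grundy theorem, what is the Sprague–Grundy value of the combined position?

Heap A, S = {2, 6, 9}:
G(0) = 0
G(1) = mex{} = 0
G(2) = mex{0} = 1
G(3) = mex{0} = 1
G(4) = mex{1} = 0
G(5) = mex{1} = 0
G(6) = mex{0,0} = 1
G(7) = mex{0,0} = 1
G(8) = mex{1,1} = 0
G(9) = mex{1,1,0} = 2
G(10) = mex{0,0,0} = 1
G(11) = mex{2,0,1} = 3
G(12) = mex{1,1,1} = 0
G(13) = mex{3,1,0} = 2
G(14) = mex{0,0,0} = 1
G(15) = mex{2,2,1} = 0
G(16) = mex{1,1,1} = 0
G(17) = mex{0,3,0} = 1
G(18) = mex{0,0,2} = 1
G(19) = mex{1,2,1} = 0
G(20) = mex{1,1,3} = 0
G(21) = mex{0,0,0} = 1
G_A(21) = 1.
Heap B, S = {1, 2, 8}:
G(0) = 0
G(1) = mex{0} = 1
G(2) = mex{1,0} = 2
G(3) = mex{2,1} = 0
G(4) = mex{0,2} = 1
G(5) = mex{1,0} = 2
G(6) = mex{2,1} = 0
G(7) = mex{0,2} = 1
G(8) = mex{1,0,0} = 2
G(9) = mex{2,1,1} = 0
G(10) = mex{0,2,2} = 1
G(11) = mex{1,0,0} = 2
G(12) = mex{2,1,1} = 0
G(13) = mex{0,2,2} = 1
G(14) = mex{1,0,0} = 2
G(15) = mex{2,1,1} = 0
G(16) = mex{0,2,2} = 1
G(17) = mex{1,0,0} = 2
G(18) = mex{2,1,1} = 0
G(19) = mex{0,2,2} = 1
G_B(19) = 1.
Combined Grundy value = 1 ⊕ 1 = 0.

0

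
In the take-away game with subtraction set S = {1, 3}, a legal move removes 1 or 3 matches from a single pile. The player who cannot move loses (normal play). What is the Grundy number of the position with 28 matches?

G(0) = 0
G(1) = mex{0} = 1
G(2) = mex{1} = 0
G(3) = mex{0,0} = 1
G(4) = mex{1,1} = 0
G(5) = mex{0,0} = 1
G(6) = mex{1,1} = 0
G(7) = mex{0,0} = 1
G(8) = mex{1,1} = 0
G(9) = mex{0,0} = 1
G(10) = mex{1,1} = 0
G(11) = mex{0,0} = 1
G(12) = mex{1,1} = 0
G(13) = mex{0,0} = 1
G(14) = mex{1,1} = 0
G(15) = mex{0,0} = 1
G(16) = mex{1,1} = 0
G(17) = mex{0,0} = 1
G(18) = mex{1,1} = 0
G(19) = mex{0,0} = 1
G(20) = mex{1,1} = 0
G(21) = mex{0,0} = 1
G(22) = mex{1,1} = 0
G(23) = mex{0,0} = 1
G(24) = mex{1,1} = 0
G(25) = mex{0,0} = 1
G(26) = mex{1,1} = 0
G(27) = mex{0,0} = 1
G(28) = mex{1,1} = 0

0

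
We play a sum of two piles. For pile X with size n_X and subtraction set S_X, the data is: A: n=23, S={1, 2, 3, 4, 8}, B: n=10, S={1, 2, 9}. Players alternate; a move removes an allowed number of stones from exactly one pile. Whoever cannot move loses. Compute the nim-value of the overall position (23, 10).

Pile A, S = {1, 2, 3, 4, 8}:
n :  0  1  2  3  4  5  6  7  8  9 10 11 12 13 14 15 16 17 18 19 20 21 22 23
G :  0  1  2  3  4  0  1  2  3  4  0  1  2  3  4  0  1  2  3  4  0  1  2  3
G_A(23) = 3.
Pile B, S = {1, 2, 9}:
G(0) = 0
G(1) = mex{0} = 1
G(2) = mex{1,0} = 2
G(3) = mex{2,1} = 0
G(4) = mex{0,2} = 1
G(5) = mex{1,0} = 2
G(6) = mex{2,1} = 0
G(7) = mex{0,2} = 1
G(8) = mex{1,0} = 2
G(9) = mex{2,1,0} = 3
G(10) = mex{3,2,1} = 0
G_B(10) = 0.
Combined Grundy value = 3 ⊕ 0 = 3.

3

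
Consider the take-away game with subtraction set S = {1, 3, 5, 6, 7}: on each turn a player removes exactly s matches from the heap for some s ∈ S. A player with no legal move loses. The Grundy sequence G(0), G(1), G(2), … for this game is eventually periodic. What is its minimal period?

n :  0  1  2  3  4  5  6  7  8  9 10 11 12 13 14 15 16 17 18 19 20 21 22 23 24 25
G :  0  1  0  1  0  1  2  3  2  3  2  3  0  1  0  1  0  1  2  3  2  3  2  3  0  1
G(n+12) = G(n) holds for n = 0,…,6 (a full window of length max(S) = 7), so the sequence is purely periodic with period 12.

12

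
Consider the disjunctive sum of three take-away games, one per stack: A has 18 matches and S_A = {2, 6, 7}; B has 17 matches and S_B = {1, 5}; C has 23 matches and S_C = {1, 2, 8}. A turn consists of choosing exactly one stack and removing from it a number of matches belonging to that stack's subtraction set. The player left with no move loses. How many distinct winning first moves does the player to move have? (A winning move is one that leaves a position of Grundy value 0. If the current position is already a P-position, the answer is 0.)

Stack A, S = {2, 6, 7}:
G(0) = 0
G(1) = mex{} = 0
G(2) = mex{0} = 1
G(3) = mex{0} = 1
G(4) = mex{1} = 0
G(5) = mex{1} = 0
G(6) = mex{0,0} = 1
G(7) = mex{0,0,0} = 1
G(8) = mex{1,1,0} = 2
G(9) = mex{1,1,1} = 0
G(10) = mex{2,0,1} = 3
G(11) = mex{0,0,0} = 1
G(12) = mex{3,1,0} = 2
G(13) = mex{1,1,1} = 0
G(14) = mex{2,2,1} = 0
G(15) = mex{0,0,2} = 1
G(16) = mex{0,3,0} = 1
G(17) = mex{1,1,3} = 0
G(18) = mex{1,2,1} = 0
G_A(18) = 0.
Stack B, S = {1, 5}:
n :  0  1  2  3  4  5  6  7  8  9 10 11 12 13 14 15 16 17
G :  0  1  0  1  0  1  0  1  0  1  0  1  0  1  0  1  0  1
G_B(17) = 1.
Stack C, S = {1, 2, 8}:
n :  0  1  2  3  4  5  6  7  8  9 10 11 12 13 14 15 16 17 18 19 20 21 22 23
G :  0  1  2  0  1  2  0  1  2  0  1  2  0  1  2  0  1  2  0  1  2  0  1  2
G_C(23) = 2.
Combined Grundy value = 0 ⊕ 1 ⊕ 2 = 3.
A winning move leaves total XOR = 0, i.e. changes one component's Grundy value g to g ⊕ X where X is the current total.
Stack A: need g' = 0⊕3 = 3. Options: 18−2→G=1, 18−6→G=2, 18−7→G=1. Hits: 0.
Stack B: need g' = 1⊕3 = 2. Options: 17−1→G=0, 17−5→G=0. Hits: 0.
Stack C: need g' = 2⊕3 = 1. Options: 23−1→G=1, 23−2→G=0, 23−8→G=0. Hits: 1.

1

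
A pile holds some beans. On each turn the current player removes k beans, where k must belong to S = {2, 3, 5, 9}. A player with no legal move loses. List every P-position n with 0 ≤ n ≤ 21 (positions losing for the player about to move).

0, 1, 7, 8, 14, 15, 21

n :  0  1  2  3  4  5  6  7  8  9 10 11 12 13 14 15 16 17 18 19 20 21
G :  0  0  1  1  2  2  3  0  0  1  1  2  2  3  0  0  1  1  2  2  3  0
P-positions are exactly the n with G(n) = 0.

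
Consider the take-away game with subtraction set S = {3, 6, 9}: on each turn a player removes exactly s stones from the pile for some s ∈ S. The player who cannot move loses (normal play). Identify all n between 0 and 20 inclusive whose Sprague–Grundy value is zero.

0, 1, 2, 12, 13, 14

G(0) = 0
G(1) = mex{} = 0
G(2) = mex{} = 0
G(3) = mex{0} = 1
G(4) = mex{0} = 1
G(5) = mex{0} = 1
G(6) = mex{1,0} = 2
G(7) = mex{1,0} = 2
G(8) = mex{1,0} = 2
G(9) = mex{2,1,0} = 3
G(10) = mex{2,1,0} = 3
G(11) = mex{2,1,0} = 3
G(12) = mex{3,2,1} = 0
G(13) = mex{3,2,1} = 0
G(14) = mex{3,2,1} = 0
G(15) = mex{0,3,2} = 1
G(16) = mex{0,3,2} = 1
G(17) = mex{0,3,2} = 1
G(18) = mex{1,0,3} = 2
G(19) = mex{1,0,3} = 2
G(20) = mex{1,0,3} = 2
P-positions are exactly the n with G(n) = 0.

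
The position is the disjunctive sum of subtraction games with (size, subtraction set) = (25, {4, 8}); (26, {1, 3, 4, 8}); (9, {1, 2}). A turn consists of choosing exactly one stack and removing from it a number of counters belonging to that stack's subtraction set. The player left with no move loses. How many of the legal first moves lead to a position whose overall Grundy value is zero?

1

Stack A, S = {4, 8}:
G(0) = 0
G(1) = mex{} = 0
G(2) = mex{} = 0
G(3) = mex{} = 0
G(4) = mex{0} = 1
G(5) = mex{0} = 1
G(6) = mex{0} = 1
G(7) = mex{0} = 1
G(8) = mex{1,0} = 2
G(9) = mex{1,0} = 2
G(10) = mex{1,0} = 2
G(11) = mex{1,0} = 2
G(12) = mex{2,1} = 0
G(13) = mex{2,1} = 0
G(14) = mex{2,1} = 0
G(15) = mex{2,1} = 0
G(16) = mex{0,2} = 1
G(17) = mex{0,2} = 1
G(18) = mex{0,2} = 1
G(19) = mex{0,2} = 1
G(20) = mex{1,0} = 2
G(21) = mex{1,0} = 2
G(22) = mex{1,0} = 2
G(23) = mex{1,0} = 2
G(24) = mex{2,1} = 0
G(25) = mex{2,1} = 0
G_A(25) = 0.
Stack B, S = {1, 3, 4, 8}:
n :  0  1  2  3  4  5  6  7  8  9 10 11 12 13 14 15 16 17 18 19 20 21 22 23 24 25 26
G :  0  1  0  1  2  3  2  0  1  0  1  2  3  2  0  1  0  1  2  3  2  0  1  0  1  2  3
G_B(26) = 3.
Stack C, S = {1, 2}:
G(0) = 0
G(1) = mex{0} = 1
G(2) = mex{1,0} = 2
G(3) = mex{2,1} = 0
G(4) = mex{0,2} = 1
G(5) = mex{1,0} = 2
G(6) = mex{2,1} = 0
G(7) = mex{0,2} = 1
G(8) = mex{1,0} = 2
G(9) = mex{2,1} = 0
G_C(9) = 0.
Combined Grundy value = 0 ⊕ 3 ⊕ 0 = 3.
A winning move leaves total XOR = 0, i.e. changes one component's Grundy value g to g ⊕ X where X is the current total.
Stack A: need g' = 0⊕3 = 3. Options: 25−4→G=2, 25−8→G=1. Hits: 0.
Stack B: need g' = 3⊕3 = 0. Options: 26−1→G=2, 26−3→G=0, 26−4→G=1, 26−8→G=2. Hits: 1.
Stack C: need g' = 0⊕3 = 3. Options: 9−1→G=2, 9−2→G=1. Hits: 0.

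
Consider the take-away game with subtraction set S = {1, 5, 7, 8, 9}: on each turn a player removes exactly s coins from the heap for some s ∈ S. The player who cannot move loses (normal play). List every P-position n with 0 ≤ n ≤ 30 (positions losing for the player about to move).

0, 2, 4, 6, 16, 18, 20, 22

n :  0  1  2  3  4  5  6  7  8  9 10 11 12 13 14 15 16 17 18 19 20 21 22 23 24 25 26 27 28 29 30
G :  0  1  0  1  0  1  0  1  2  3  2  3  2  3  2  3  0  1  0  1  0  1  0  1  2  3  2  3  2  3  2
P-positions are exactly the n with G(n) = 0.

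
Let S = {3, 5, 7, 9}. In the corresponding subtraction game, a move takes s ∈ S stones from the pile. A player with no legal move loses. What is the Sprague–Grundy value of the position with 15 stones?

G(0) = 0
G(1) = mex{} = 0
G(2) = mex{} = 0
G(3) = mex{0} = 1
G(4) = mex{0} = 1
G(5) = mex{0,0} = 1
G(6) = mex{1,0} = 2
G(7) = mex{1,0,0} = 2
G(8) = mex{1,1,0} = 2
G(9) = mex{2,1,0,0} = 3
G(10) = mex{2,1,1,0} = 3
G(11) = mex{2,2,1,0} = 3
G(12) = mex{3,2,1,1} = 0
G(13) = mex{3,2,2,1} = 0
G(14) = mex{3,3,2,1} = 0
G(15) = mex{0,3,2,2} = 1

1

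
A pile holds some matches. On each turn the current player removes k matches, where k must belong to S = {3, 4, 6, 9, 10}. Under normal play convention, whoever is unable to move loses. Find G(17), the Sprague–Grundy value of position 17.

G(0) = 0
G(1) = mex{} = 0
G(2) = mex{} = 0
G(3) = mex{0} = 1
G(4) = mex{0,0} = 1
G(5) = mex{0,0} = 1
G(6) = mex{1,0,0} = 2
G(7) = mex{1,1,0} = 2
G(8) = mex{1,1,0} = 2
G(9) = mex{2,1,1,0} = 3
G(10) = mex{2,2,1,0,0} = 3
G(11) = mex{2,2,1,0,0} = 3
G(12) = mex{3,2,2,1,0} = 4
G(13) = mex{3,3,2,1,1} = 0
G(14) = mex{3,3,2,1,1} = 0
G(15) = mex{4,3,3,2,1} = 0
G(16) = mex{0,4,3,2,2} = 1
G(17) = mex{0,0,3,2,2} = 1

1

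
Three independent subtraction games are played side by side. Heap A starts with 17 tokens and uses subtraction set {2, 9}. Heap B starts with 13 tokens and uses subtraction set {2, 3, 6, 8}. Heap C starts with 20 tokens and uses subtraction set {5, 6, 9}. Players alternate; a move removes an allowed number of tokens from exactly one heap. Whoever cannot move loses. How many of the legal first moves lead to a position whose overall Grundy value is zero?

2

Heap A, S = {2, 9}:
G(0) = 0
G(1) = mex{} = 0
G(2) = mex{0} = 1
G(3) = mex{0} = 1
G(4) = mex{1} = 0
G(5) = mex{1} = 0
G(6) = mex{0} = 1
G(7) = mex{0} = 1
G(8) = mex{1} = 0
G(9) = mex{1,0} = 2
G(10) = mex{0,0} = 1
G(11) = mex{2,1} = 0
G(12) = mex{1,1} = 0
G(13) = mex{0,0} = 1
G(14) = mex{0,0} = 1
G(15) = mex{1,1} = 0
G(16) = mex{1,1} = 0
G(17) = mex{0,0} = 1
G_A(17) = 1.
Heap B, S = {2, 3, 6, 8}:
n :  0  1  2  3  4  5  6  7  8  9 10 11 12 13
G :  0  0  1  1  2  0  3  1  2  2  0  3  1  2
G_B(13) = 2.
Heap C, S = {5, 6, 9}:
G(0) = 0
G(1) = mex{} = 0
G(2) = mex{} = 0
G(3) = mex{} = 0
G(4) = mex{} = 0
G(5) = mex{0} = 1
G(6) = mex{0,0} = 1
G(7) = mex{0,0} = 1
G(8) = mex{0,0} = 1
G(9) = mex{0,0,0} = 1
G(10) = mex{1,0,0} = 2
G(11) = mex{1,1,0} = 2
G(12) = mex{1,1,0} = 2
G(13) = mex{1,1,0} = 2
G(14) = mex{1,1,1} = 0
G(15) = mex{2,1,1} = 0
G(16) = mex{2,2,1} = 0
G(17) = mex{2,2,1} = 0
G(18) = mex{2,2,1} = 0
G(19) = mex{0,2,2} = 1
G(20) = mex{0,0,2} = 1
G_C(20) = 1.
Combined Grundy value = 1 ⊕ 2 ⊕ 1 = 2.
A winning move leaves total XOR = 0, i.e. changes one component's Grundy value g to g ⊕ X where X is the current total.
Heap A: need g' = 1⊕2 = 3. Options: 17−2→G=0, 17−9→G=0. Hits: 0.
Heap B: need g' = 2⊕2 = 0. Options: 13−2→G=3, 13−3→G=0, 13−6→G=1, 13−8→G=0. Hits: 2.
Heap C: need g' = 1⊕2 = 3. Options: 20−5→G=0, 20−6→G=0, 20−9→G=2. Hits: 0.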